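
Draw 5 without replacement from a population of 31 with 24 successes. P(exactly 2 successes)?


P(X=2) = C(24,2)*C(7,3) / C(31,5)
= 276*35 / 169911
= 9660/169911 = 460/8091

460/8091


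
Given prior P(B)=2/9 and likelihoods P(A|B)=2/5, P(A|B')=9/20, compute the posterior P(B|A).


P(A) = P(A|B)P(B) + P(A|B')P(B') = 2/5*2/9 + 9/20*7/9 = 79/180
P(B|A) = P(A|B)P(B)/P(A) = (4/45)/(79/180) = 16/79

16/79


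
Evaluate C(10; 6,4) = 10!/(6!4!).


10! = 3628800
Denominator: 6!=720 * 4!=24
Coefficient = 3628800 / 17280 = 210

210


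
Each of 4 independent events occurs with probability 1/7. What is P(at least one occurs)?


P(at least one) = 1 - P(none)
P(none) = (1 - 1/7)^4 = (6/7)^4 = 1296/2401
P(at least one) = 1 - 1296/2401 = 1105/2401

1105/2401


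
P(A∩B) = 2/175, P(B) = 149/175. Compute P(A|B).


P(A|B) = P(A∩B)/P(B) = (2/175)/(149/175) = 2/149

2/149


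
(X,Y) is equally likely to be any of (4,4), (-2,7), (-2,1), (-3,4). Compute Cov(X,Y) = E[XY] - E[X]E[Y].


E[X]=-3/4, E[Y]=4, E[XY]=-3
Cov(X,Y) = E[XY] - E[X]E[Y] = -3 + 3/4*4 = 0

0


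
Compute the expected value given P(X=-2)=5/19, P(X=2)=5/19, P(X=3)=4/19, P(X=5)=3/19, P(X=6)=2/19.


E[X] = sum(x * P(x))
= -2*5/19 + 2*5/19 + 3*4/19 + 5*3/19 + 6*2/19
= 39/19

39/19


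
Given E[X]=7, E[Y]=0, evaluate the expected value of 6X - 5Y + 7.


E[6X - 5Y + 7] = 6*E[X] - 5*E[Y] + 7
= (6)*(7) + (-5)*(0) + (7)
= 42 + 0 + 7 = 49

49


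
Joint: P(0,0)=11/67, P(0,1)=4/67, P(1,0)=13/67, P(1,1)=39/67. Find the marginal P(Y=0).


P(Y=0) = P(0,0)+P(1,0) = 11/67 + 13/67 = 24/67

24/67


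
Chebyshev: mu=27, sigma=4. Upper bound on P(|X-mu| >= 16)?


k = 16/4 = 4
Chebyshev: P(|X-mu| >= k*sigma) <= 1/k^2 = 1/4^2 = 1/16

1/16


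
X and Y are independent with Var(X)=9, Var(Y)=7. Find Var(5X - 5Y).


Independence => Cov(X,Y)=0
Var(5X - 5Y) = 5^2*Var(X) + (-5)^2*Var(Y)
= 25*9 + 25*7 = 400

400


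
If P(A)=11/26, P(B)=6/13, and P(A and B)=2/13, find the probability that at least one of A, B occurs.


P(A∪B) = P(A) + P(B) - P(A∩B)
= 11/26 + 6/13 - 2/13 = 19/26

19/26


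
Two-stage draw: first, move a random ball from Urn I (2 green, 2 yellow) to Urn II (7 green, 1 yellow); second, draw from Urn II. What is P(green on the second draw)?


P(transfer green) = 2/4 = 1/2; P(transfer yellow) = 1/2
If green transferred: Urn II has 8 green of 9, so P(green|green moved) = 8/9
If yellow transferred: Urn II has 7 green of 9, so P(green|yellow moved) = 7/9
By total probability: P(green) = 1/2*8/9 + 1/2*7/9 = 5/6

5/6


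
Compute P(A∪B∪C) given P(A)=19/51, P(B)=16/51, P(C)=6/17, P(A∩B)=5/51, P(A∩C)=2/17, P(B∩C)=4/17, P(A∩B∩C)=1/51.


P(A∪B∪C) = P(A)+P(B)+P(C) - P(AB)-P(AC)-P(BC) + P(ABC)
= 19/51+16/51+6/17 - 5/51-2/17-4/17 + 1/51
= 31/51

31/51


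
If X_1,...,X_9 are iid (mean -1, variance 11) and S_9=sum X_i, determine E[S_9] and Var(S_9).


E[S_n] = n*mu = 9*-1 = -9
Var(S_n) = n*sigma^2 = 9*11 = 99

E[S_9]=-9, Var(S_9)=99


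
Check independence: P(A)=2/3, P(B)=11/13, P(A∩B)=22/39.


P(A)*P(B) = 2/3*11/13 = 22/39
P(A∩B) = 22/39, which equals P(A)P(B), so independent

Yes, A and B are independent


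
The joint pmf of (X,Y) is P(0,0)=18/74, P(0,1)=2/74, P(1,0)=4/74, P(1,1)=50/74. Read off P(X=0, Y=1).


Read from table: P(X=0, Y=1) = 2/74 = 1/37

1/37


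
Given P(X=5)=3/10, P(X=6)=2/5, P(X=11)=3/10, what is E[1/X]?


E[1/X] = sum(g(x)*P(x))
= 1/5*3/10 + 1/6*2/5 + 1/11*3/10
= 127/825

127/825


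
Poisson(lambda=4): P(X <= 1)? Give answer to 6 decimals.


P(X<=1) = e^(-4)*4^0/0! + e^(-4)*4^1/1!
≈ 0.0183156389 + 0.0732625556
= 0.0915781945
≈ 0.091578

0.091578


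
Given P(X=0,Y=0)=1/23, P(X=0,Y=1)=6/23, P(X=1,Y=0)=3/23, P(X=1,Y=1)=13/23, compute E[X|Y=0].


P(Y=0) = 4/23
E[X|Y=0] = (0*1 + 1*3)/4 = 3/4

3/4


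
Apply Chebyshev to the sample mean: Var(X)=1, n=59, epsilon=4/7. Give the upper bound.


Var(Xbar) = Var(X)/n = 1/59
Chebyshev: P(|Xbar-mu| >= 4/7) <= Var(Xbar)/(4/7)^2 = (1/59)/(16/49) = 49/944

49/944


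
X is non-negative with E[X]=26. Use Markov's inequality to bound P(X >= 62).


Markov: P(X >= a) <= E[X]/a
P(X >= 62) <= 26/62 = 13/31

13/31


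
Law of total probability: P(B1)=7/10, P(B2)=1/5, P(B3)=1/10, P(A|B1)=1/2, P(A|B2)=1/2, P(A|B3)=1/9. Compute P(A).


P(A) = P(A|B1)P(B1) + P(A|B2)P(B2) + P(A|B3)P(B3)
= 1/2*7/10 + 1/2*1/5 + 1/9*1/10
= 7/20 + 1/10 + 1/90 = 83/180

83/180


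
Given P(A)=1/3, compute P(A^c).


P(A') = 1 - P(A) = 1 - 1/3 = 2/3

2/3


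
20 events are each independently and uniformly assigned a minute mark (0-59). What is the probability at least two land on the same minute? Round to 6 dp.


P(all different) = prod((60-i)/60 for i=0..19) = 0.027894
P(at least one match) = 1 - 0.027894 = 0.972106

0.972106


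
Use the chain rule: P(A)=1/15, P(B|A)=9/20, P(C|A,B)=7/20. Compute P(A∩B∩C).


P(A∩B∩C) = P(A) * P(B|A) * P(C|A∩B)
= 1/15 * 9/20 * 7/20
= 3/100 * 7/20 = 21/2000

21/2000


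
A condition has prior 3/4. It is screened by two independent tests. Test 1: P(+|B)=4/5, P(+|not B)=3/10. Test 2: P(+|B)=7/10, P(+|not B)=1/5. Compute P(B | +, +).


After test 1: P(+) = 4/5*3/4 + 3/10*1/4 = 27/40
P(B|+) = (3/5)/(27/40) = 8/9
After test 2 (use post1 as new prior): P(+) = 7/10*8/9 + 1/5*1/9 = 29/45
P(B|+,+) = (28/45)/(29/45) = 28/29

28/29


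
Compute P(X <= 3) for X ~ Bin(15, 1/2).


P(X<=3) = P(X=0) + P(X=1) + P(X=2) + P(X=3)
= 1/32768 + 15/32768 + 105/32768 + 455/32768
= 9/512

9/512


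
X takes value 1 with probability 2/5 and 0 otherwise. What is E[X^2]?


For Bernoulli: X in {0,1}
E[X^2] = 0^2*(1-2/5) + 1^2*2/5 = 2/5

2/5


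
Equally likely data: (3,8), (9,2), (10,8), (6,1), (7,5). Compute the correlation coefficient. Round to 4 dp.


Cov(X,Y) = -1.0000, Var(X) = 6.0000, Var(Y) = 8.5600
rho = Cov/(sqrt(VarX)*sqrt(VarY)) = -0.1395

-0.1395


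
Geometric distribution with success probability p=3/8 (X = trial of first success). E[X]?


For geometric (trials until first success), E[X] = 1/p = 1/(3/8) = 8/3

8/3


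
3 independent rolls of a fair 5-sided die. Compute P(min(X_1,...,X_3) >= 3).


P(min >= 3) = P(all X_i >= 3) = (P(X_1 >= 3))^3
= (3/5)^3 = 27/125

27/125


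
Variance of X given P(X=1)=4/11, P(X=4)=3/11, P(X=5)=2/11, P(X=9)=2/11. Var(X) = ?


E[X] = 4, E[X^2] = 24
Var(X) = E[X^2] - (E[X])^2 = 24 - (4)^2 = 8

8


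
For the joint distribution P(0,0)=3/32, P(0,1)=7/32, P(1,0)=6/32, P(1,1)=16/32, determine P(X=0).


P(X=0) = P(0,0)+P(0,1) = 3/32 + 7/32 = 10/32 = 5/16

5/16


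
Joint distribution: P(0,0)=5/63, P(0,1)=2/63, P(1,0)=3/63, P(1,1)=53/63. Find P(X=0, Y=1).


Read from table: P(X=0, Y=1) = 2/63

2/63


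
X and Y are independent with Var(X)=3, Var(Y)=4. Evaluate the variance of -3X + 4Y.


Independence => Cov(X,Y)=0
Var(-3X + 4Y) = (-3)^2*Var(X) + 4^2*Var(Y)
= 9*3 + 16*4 = 91

91


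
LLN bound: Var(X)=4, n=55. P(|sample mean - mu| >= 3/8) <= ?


Var(Xbar) = Var(X)/n = 4/55
Chebyshev: P(|Xbar-mu| >= 3/8) <= Var(Xbar)/(3/8)^2 = (4/55)/(9/64) = 256/495

256/495


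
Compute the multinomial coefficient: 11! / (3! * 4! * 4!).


11! = 39916800
Denominator: 3!=6 * 4!=24 * 4!=24
Coefficient = 39916800 / 3456 = 11550

11550


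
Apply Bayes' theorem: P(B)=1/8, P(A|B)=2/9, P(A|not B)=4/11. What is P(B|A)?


P(A) = P(A|B)P(B) + P(A|B')P(B') = 2/9*1/8 + 4/11*7/8 = 137/396
P(B|A) = P(A|B)P(B)/P(A) = (1/36)/(137/396) = 11/137

11/137


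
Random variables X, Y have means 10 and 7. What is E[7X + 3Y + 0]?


E[7X + 3Y + 0] = 7*E[X] + 3*E[Y] + 0
= (7)*(10) + (3)*(7) + (0)
= 70 + 21 + 0 = 91

91


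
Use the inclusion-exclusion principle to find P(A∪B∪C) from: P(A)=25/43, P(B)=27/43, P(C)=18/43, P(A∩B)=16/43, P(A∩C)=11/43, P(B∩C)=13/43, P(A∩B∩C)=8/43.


P(A∪B∪C) = P(A)+P(B)+P(C) - P(AB)-P(AC)-P(BC) + P(ABC)
= 25/43+27/43+18/43 - 16/43-11/43-13/43 + 8/43
= 38/43

38/43


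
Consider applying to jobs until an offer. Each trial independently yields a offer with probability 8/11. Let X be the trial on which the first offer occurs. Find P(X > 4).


P(X > 4) = P(first 4 trials all fail) = (1-p)^4 = (3/11)^4 = 81/14641

81/14641


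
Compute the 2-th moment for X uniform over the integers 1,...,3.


E[X^2] = (1/3) * sum(x^2 for x=1..3)
= 14/3

14/3


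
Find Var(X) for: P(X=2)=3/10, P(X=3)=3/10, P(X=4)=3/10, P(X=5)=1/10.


E[X] = 16/5, E[X^2] = 56/5
Var(X) = E[X^2] - (E[X])^2 = 56/5 - (16/5)^2 = 24/25

24/25


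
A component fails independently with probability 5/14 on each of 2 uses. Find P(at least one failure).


P(at least one) = 1 - P(none)
P(none) = (1 - 5/14)^2 = (9/14)^2 = 81/196
P(at least one) = 1 - 81/196 = 115/196

115/196


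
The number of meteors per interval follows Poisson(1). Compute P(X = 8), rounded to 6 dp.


P(X=8) = e^(-1) * 1^8 / 8!
≈ 0.3678794412 * 1 / 40320
≈ 0.000009

0.000009


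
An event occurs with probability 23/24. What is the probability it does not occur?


P(A') = 1 - P(A) = 1 - 23/24 = 1/24

1/24


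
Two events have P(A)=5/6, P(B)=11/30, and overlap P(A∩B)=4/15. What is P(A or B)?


P(A∪B) = P(A) + P(B) - P(A∩B)
= 5/6 + 11/30 - 4/15 = 14/15

14/15


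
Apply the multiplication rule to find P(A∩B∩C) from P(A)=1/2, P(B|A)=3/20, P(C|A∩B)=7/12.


P(A∩B∩C) = P(A) * P(B|A) * P(C|A∩B)
= 1/2 * 3/20 * 7/12
= 3/40 * 7/12 = 7/160

7/160


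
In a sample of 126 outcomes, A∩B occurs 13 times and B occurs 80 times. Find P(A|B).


P(A|B) = P(A∩B)/P(B) = (13/126)/(80/126) = 13/80

13/80


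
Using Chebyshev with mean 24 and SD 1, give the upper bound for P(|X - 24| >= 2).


k = 2/1 = 2
Chebyshev: P(|X-mu| >= k*sigma) <= 1/k^2 = 1/2^2 = 1/4

1/4


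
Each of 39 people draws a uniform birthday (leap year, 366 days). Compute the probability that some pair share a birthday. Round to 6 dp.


P(all different) = prod((366-i)/366 for i=0..38) = 0.122510
P(at least one match) = 1 - 0.122510 = 0.877490

0.877490


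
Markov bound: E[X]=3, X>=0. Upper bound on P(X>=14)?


Markov: P(X >= a) <= E[X]/a
P(X >= 14) <= 3/14

3/14


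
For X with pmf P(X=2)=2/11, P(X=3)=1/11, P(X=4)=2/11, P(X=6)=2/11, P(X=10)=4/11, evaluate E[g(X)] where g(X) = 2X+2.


E[2X+2] = sum(g(x)*P(x))
= 6*2/11 + 8*1/11 + 10*2/11 + 14*2/11 + 22*4/11
= 156/11

156/11


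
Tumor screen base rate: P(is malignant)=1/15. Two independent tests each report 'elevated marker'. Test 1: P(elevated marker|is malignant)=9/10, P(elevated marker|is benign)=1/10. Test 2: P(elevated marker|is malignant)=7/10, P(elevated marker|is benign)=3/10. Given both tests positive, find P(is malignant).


After test 1: P(+) = 9/10*1/15 + 1/10*14/15 = 23/150
P(B|+) = (3/50)/(23/150) = 9/23
After test 2 (use post1 as new prior): P(+) = 7/10*9/23 + 3/10*14/23 = 21/46
P(B|+,+) = (63/230)/(21/46) = 3/5

3/5


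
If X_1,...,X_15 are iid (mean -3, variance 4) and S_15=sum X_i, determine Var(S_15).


By independence, Var(S_n) = n*Var(X_1) = 15*4 = 60

60


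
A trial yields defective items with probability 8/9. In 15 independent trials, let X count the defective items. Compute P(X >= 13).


P(X>=13) = P(X=13) + P(X=14) + P(X=15)
= 19241453486080/68630377364883 + 21990232555520/68630377364883 + 35184372088832/205891132094649
= 158879430213632/205891132094649

158879430213632/205891132094649


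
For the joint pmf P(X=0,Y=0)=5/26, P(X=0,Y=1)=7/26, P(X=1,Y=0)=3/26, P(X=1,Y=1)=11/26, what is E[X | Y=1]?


P(Y=1) = 18/26
E[X|Y=1] = (0*7 + 1*11)/18 = 11/18

11/18


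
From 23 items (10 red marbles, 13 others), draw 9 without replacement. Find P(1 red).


P(X=1) = C(10,1)*C(13,8) / C(23,9)
= 10*1287 / 817190
= 12870/817190 = 117/7429

117/7429


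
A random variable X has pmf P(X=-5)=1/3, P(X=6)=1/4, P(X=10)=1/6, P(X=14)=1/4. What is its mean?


E[X] = sum(x * P(x))
= -5*1/3 + 6*1/4 + 10*1/6 + 14*1/4
= 5

5


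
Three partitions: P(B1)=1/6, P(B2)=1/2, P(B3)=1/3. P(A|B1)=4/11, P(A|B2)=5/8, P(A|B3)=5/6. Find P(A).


P(A) = P(A|B1)P(B1) + P(A|B2)P(B2) + P(A|B3)P(B3)
= 4/11*1/6 + 5/8*1/2 + 5/6*1/3
= 2/33 + 5/16 + 5/18 = 1031/1584

1031/1584


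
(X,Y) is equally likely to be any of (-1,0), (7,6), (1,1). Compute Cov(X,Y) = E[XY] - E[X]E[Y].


E[X]=7/3, E[Y]=7/3, E[XY]=43/3
Cov(X,Y) = E[XY] - E[X]E[Y] = 43/3 - 7/3*7/3 = 80/9

80/9


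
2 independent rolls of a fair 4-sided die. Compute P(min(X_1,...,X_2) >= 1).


P(min >= 1) = P(all X_i >= 1) = (P(X_1 >= 1))^2
= (4/4)^2 = 1^2 = 1

1


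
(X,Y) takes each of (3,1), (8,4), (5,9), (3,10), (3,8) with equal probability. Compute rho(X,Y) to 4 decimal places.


Cov(X,Y) = -1.3600, Var(X) = 3.8400, Var(Y) = 11.4400
rho = Cov/(sqrt(VarX)*sqrt(VarY)) = -0.2052

-0.2052


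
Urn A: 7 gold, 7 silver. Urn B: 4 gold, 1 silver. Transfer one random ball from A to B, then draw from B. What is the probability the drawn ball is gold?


P(transfer gold) = 7/14 = 1/2; P(transfer silver) = 1/2
If gold transferred: Urn II has 5 gold of 6, so P(gold|gold moved) = 5/6
If silver transferred: Urn II has 4 gold of 6, so P(gold|silver moved) = 2/3
By total probability: P(gold) = 1/2*5/6 + 1/2*2/3 = 3/4

3/4


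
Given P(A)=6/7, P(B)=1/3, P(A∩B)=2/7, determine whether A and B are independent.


P(A)*P(B) = 6/7*1/3 = 2/7
P(A∩B) = 2/7, which equals P(A)P(B), so independent

Yes, A and B are independent


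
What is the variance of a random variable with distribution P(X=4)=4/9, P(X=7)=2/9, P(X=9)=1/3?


E[X] = 19/3, E[X^2] = 45
Var(X) = E[X^2] - (E[X])^2 = 45 - (19/3)^2 = 44/9

44/9


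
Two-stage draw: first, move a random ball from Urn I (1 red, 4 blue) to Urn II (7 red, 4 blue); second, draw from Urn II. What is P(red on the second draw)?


P(transfer red) = 1/5; P(transfer blue) = 4/5
If red transferred: Urn II has 8 red of 12, so P(red|red moved) = 2/3
If blue transferred: Urn II has 7 red of 12, so P(red|blue moved) = 7/12
By total probability: P(red) = 1/5*2/3 + 4/5*7/12 = 3/5

3/5


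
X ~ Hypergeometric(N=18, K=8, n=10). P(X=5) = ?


P(X=5) = C(8,5)*C(10,5) / C(18,10)
= 56*252 / 43758
= 14112/43758 = 784/2431

784/2431


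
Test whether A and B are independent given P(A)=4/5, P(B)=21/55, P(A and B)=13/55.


P(A)*P(B) = 4/5*21/55 = 84/275
P(A∩B) = 13/55 != 84/275, so not independent

No, A and B are not independent


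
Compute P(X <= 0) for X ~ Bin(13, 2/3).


P(X<=0) = P(X=0)
= 1/1594323
= 1/1594323

1/1594323


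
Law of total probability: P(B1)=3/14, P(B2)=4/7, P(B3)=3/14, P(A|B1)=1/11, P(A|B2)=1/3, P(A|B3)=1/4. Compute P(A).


P(A) = P(A|B1)P(B1) + P(A|B2)P(B2) + P(A|B3)P(B3)
= 1/11*3/14 + 1/3*4/7 + 1/4*3/14
= 3/154 + 4/21 + 3/56 = 487/1848

487/1848


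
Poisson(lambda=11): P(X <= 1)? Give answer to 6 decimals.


P(X<=1) = e^(-11)*11^0/0! + e^(-11)*11^1/1!
≈ 0.0000167017 + 0.0001837187
= 0.0002004204
≈ 0.000200

0.000200


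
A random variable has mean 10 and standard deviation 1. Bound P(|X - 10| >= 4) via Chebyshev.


k = 4/1 = 4
Chebyshev: P(|X-mu| >= k*sigma) <= 1/k^2 = 1/4^2 = 1/16

1/16


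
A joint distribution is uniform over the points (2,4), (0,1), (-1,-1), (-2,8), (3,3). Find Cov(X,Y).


E[X]=2/5, E[Y]=3, E[XY]=2/5
Cov(X,Y) = E[XY] - E[X]E[Y] = 2/5 - 2/5*3 = -4/5

-4/5


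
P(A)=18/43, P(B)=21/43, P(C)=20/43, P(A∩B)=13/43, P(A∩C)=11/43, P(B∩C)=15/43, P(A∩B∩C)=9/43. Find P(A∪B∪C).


P(A∪B∪C) = P(A)+P(B)+P(C) - P(AB)-P(AC)-P(BC) + P(ABC)
= 18/43+21/43+20/43 - 13/43-11/43-15/43 + 9/43
= 29/43

29/43


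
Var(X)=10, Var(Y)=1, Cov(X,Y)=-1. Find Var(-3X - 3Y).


Var(-3X - 3Y) = (-3)^2*Var(X) + (-3)^2*Var(Y) + 2*(-3)*(-3)*Cov(X,Y)
= 9*10 + 9*1 + 18*(-1)
= 90 + 9 - 18 = 81

81


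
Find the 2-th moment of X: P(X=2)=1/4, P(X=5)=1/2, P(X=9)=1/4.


E[X^2] = sum(x^2 * P(x))
= 4*1/4 + 25*1/2 + 81*1/4
= 135/4

135/4


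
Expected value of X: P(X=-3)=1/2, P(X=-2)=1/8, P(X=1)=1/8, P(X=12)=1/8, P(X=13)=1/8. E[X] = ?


E[X] = sum(x * P(x))
= -3*1/2 - 2*1/8 + 1*1/8 + 12*1/8 + 13*1/8
= 3/2

3/2


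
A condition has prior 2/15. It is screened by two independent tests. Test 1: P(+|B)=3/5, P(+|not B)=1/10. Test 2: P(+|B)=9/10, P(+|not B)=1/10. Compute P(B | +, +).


After test 1: P(+) = 3/5*2/15 + 1/10*13/15 = 1/6
P(B|+) = (2/25)/(1/6) = 12/25
After test 2 (use post1 as new prior): P(+) = 9/10*12/25 + 1/10*13/25 = 121/250
P(B|+,+) = (54/125)/(121/250) = 108/121

108/121


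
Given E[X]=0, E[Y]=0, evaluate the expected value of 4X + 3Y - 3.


E[4X + 3Y - 3] = 4*E[X] + 3*E[Y] - 3
= (4)*(0) + (3)*(0) + (-3)
= 0 + 0 - 3 = -3

-3


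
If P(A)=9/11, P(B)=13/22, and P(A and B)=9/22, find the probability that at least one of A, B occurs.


P(A∪B) = P(A) + P(B) - P(A∩B)
= 9/11 + 13/22 - 9/22 = 1

1


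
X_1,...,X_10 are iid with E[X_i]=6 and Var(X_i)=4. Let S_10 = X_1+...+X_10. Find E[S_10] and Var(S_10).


E[S_n] = n*mu = 10*6 = 60
Var(S_n) = n*sigma^2 = 10*4 = 40

E[S_10]=60, Var(S_10)=40


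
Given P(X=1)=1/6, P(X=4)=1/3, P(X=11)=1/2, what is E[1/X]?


E[1/X] = sum(g(x)*P(x))
= 1*1/6 + 1/4*1/3 + 1/11*1/2
= 13/44

13/44


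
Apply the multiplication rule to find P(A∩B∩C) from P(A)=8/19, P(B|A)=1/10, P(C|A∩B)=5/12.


P(A∩B∩C) = P(A) * P(B|A) * P(C|A∩B)
= 8/19 * 1/10 * 5/12
= 4/95 * 5/12 = 1/57

1/57


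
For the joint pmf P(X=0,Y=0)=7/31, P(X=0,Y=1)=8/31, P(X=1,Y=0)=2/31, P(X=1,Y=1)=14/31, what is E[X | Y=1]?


P(Y=1) = 22/31
E[X|Y=1] = (0*8 + 1*14)/22 = 14/22 = 7/11

7/11


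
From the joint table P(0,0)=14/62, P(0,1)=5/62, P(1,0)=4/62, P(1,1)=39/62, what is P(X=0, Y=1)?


Read from table: P(X=0, Y=1) = 5/62

5/62


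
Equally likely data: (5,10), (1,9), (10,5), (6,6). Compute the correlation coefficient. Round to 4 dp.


Cov(X,Y) = -5.0000, Var(X) = 10.2500, Var(Y) = 4.2500
rho = Cov/(sqrt(VarX)*sqrt(VarY)) = -0.7576

-0.7576


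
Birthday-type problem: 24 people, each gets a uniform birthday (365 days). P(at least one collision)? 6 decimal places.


P(all different) = prod((365-i)/365 for i=0..23) = 0.461656
P(at least one match) = 1 - 0.461656 = 0.538344

0.538344


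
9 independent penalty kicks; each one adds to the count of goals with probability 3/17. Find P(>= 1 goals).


P(at least one) = 1 - P(none)
P(none) = (1 - 3/17)^9 = (14/17)^9 = 20661046784/118587876497
P(at least one) = 1 - 20661046784/118587876497 = 97926829713/118587876497

97926829713/118587876497


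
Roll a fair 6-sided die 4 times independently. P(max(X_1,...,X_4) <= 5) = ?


P(max <= 5) = P(all X_i <= 5) = (P(X_1 <= 5))^4
= (5/6)^4 = 625/1296

625/1296


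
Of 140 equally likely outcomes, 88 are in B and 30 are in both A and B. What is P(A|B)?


P(A|B) = P(A∩B)/P(B) = (30/140)/(88/140) = 30/88 = 15/44

15/44


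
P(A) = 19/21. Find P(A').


P(A') = 1 - P(A) = 1 - 19/21 = 2/21

2/21


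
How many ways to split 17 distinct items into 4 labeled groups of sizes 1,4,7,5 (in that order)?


17! = 355687428096000
Denominator: 1!=1 * 4!=24 * 7!=5040 * 5!=120
Coefficient = 355687428096000 / 14515200 = 24504480

24504480


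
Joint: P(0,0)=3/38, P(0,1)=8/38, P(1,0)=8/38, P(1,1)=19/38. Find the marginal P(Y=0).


P(Y=0) = P(0,0)+P(1,0) = 3/38 + 8/38 = 11/38

11/38


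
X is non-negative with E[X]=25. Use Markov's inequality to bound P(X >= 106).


Markov: P(X >= a) <= E[X]/a
P(X >= 106) <= 25/106

25/106


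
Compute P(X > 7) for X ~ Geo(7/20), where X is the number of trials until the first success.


P(X > 7) = P(first 7 trials all fail) = (1-p)^7 = (13/20)^7 = 62748517/1280000000

62748517/1280000000


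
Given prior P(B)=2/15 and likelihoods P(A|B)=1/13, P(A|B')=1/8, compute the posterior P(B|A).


P(A) = P(A|B)P(B) + P(A|B')P(B') = 1/13*2/15 + 1/8*13/15 = 37/312
P(B|A) = P(A|B)P(B)/P(A) = (2/195)/(37/312) = 16/185

16/185


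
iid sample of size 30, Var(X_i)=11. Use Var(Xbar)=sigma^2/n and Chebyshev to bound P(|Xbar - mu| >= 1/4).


Var(Xbar) = Var(X)/n = 11/30
Chebyshev: P(|Xbar-mu| >= 1/4) <= Var(Xbar)/(1/4)^2 = (11/30)/(1/16) = 88/15
Bound exceeds 1, so trivial bound: 1

1


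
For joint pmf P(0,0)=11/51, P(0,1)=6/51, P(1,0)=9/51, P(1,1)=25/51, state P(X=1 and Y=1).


Read from table: P(X=1, Y=1) = 25/51

25/51


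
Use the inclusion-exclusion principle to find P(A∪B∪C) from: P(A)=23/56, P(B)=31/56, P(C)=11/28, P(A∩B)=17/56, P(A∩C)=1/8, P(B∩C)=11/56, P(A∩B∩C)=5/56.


P(A∪B∪C) = P(A)+P(B)+P(C) - P(AB)-P(AC)-P(BC) + P(ABC)
= 23/56+31/56+11/28 - 17/56-1/8-11/56 + 5/56
= 23/28

23/28


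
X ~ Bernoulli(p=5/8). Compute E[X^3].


For Bernoulli: X in {0,1}
E[X^3] = 0^3*(1-5/8) + 1^3*5/8 = 5/8

5/8


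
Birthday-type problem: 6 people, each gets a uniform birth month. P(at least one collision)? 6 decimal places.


P(all different) = prod((12-i)/12 for i=0..5) = 0.222801
P(at least one match) = 1 - 0.222801 = 0.777199

0.777199


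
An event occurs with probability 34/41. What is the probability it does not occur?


P(A') = 1 - P(A) = 1 - 34/41 = 7/41

7/41


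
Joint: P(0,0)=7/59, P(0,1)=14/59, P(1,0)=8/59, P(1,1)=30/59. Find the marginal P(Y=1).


P(Y=1) = P(0,1)+P(1,1) = 14/59 + 30/59 = 44/59

44/59


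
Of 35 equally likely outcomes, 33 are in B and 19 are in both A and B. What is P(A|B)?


P(A|B) = P(A∩B)/P(B) = (19/35)/(33/35) = 19/33

19/33


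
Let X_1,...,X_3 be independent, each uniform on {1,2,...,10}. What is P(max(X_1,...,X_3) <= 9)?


P(max <= 9) = P(all X_i <= 9) = (P(X_1 <= 9))^3
= (9/10)^3 = 729/1000

729/1000


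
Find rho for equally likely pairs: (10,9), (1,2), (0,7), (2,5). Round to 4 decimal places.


Cov(X,Y) = 6.8125, Var(X) = 15.6875, Var(Y) = 6.6875
rho = Cov/(sqrt(VarX)*sqrt(VarY)) = 0.6651

0.6651


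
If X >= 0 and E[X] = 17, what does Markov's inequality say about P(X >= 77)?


Markov: P(X >= a) <= E[X]/a
P(X >= 77) <= 17/77

17/77


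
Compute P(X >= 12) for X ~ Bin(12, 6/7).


P(X>=12) = P(X=12)
= 2176782336/13841287201
= 2176782336/13841287201

2176782336/13841287201


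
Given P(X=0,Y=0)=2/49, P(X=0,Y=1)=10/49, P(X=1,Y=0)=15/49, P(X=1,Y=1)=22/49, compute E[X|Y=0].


P(Y=0) = 17/49
E[X|Y=0] = (0*2 + 1*15)/17 = 15/17

15/17


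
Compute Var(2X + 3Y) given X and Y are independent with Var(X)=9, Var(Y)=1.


Independence => Cov(X,Y)=0
Var(2X + 3Y) = 2^2*Var(X) + 3^2*Var(Y)
= 4*9 + 9*1 = 45

45


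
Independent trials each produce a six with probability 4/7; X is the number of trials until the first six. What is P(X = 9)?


P(X=9) = (1-p)^8 * p = (3/7)^8 * 4/7
= 6561/5764801 * 4/7 = 26244/40353607

26244/40353607


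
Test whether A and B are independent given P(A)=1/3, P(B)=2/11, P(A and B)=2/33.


P(A)*P(B) = 1/3*2/11 = 2/33
P(A∩B) = 2/33, which equals P(A)P(B), so independent

Yes, A and B are independent


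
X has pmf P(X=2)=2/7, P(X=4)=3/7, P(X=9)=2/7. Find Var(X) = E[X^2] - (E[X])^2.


E[X] = 34/7, E[X^2] = 218/7
Var(X) = E[X^2] - (E[X])^2 = 218/7 - (34/7)^2 = 370/49

370/49


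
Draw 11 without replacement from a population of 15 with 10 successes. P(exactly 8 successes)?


P(X=8) = C(10,8)*C(5,3) / C(15,11)
= 45*10 / 1365
= 450/1365 = 30/91

30/91


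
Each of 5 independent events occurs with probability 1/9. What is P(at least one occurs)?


P(at least one) = 1 - P(none)
P(none) = (1 - 1/9)^5 = (8/9)^5 = 32768/59049
P(at least one) = 1 - 32768/59049 = 26281/59049

26281/59049


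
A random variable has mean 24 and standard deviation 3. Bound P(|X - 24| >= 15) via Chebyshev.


k = 15/3 = 5
Chebyshev: P(|X-mu| >= k*sigma) <= 1/k^2 = 1/5^2 = 1/25

1/25


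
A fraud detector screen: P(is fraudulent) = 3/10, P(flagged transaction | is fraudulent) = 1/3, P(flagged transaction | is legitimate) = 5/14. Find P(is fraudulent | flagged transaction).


P(A) = P(A|B)P(B) + P(A|B')P(B') = 1/3*3/10 + 5/14*7/10 = 7/20
P(B|A) = P(A|B)P(B)/P(A) = (1/10)/(7/20) = 2/7

2/7


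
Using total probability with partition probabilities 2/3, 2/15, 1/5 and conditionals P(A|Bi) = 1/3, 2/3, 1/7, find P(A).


P(A) = P(A|B1)P(B1) + P(A|B2)P(B2) + P(A|B3)P(B3)
= 1/3*2/3 + 2/3*2/15 + 1/7*1/5
= 2/9 + 4/45 + 1/35 = 107/315

107/315


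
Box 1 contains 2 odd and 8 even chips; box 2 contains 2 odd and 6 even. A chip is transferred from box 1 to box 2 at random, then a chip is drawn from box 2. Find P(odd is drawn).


P(transfer odd) = 2/10 = 1/5; P(transfer even) = 4/5
If odd transferred: Urn II has 3 odd of 9, so P(odd|odd moved) = 1/3
If even transferred: Urn II has 2 odd of 9, so P(odd|even moved) = 2/9
By total probability: P(odd) = 1/5*1/3 + 4/5*2/9 = 11/45

11/45


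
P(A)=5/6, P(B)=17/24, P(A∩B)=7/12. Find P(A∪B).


P(A∪B) = P(A) + P(B) - P(A∩B)
= 5/6 + 17/24 - 7/12 = 23/24

23/24


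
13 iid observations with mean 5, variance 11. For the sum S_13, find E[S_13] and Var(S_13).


E[S_n] = n*mu = 13*5 = 65
Var(S_n) = n*sigma^2 = 13*11 = 143

E[S_13]=65, Var(S_13)=143


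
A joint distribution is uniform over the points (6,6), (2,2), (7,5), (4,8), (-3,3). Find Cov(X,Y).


E[X]=16/5, E[Y]=24/5, E[XY]=98/5
Cov(X,Y) = E[XY] - E[X]E[Y] = 98/5 - 16/5*24/5 = 106/25

106/25


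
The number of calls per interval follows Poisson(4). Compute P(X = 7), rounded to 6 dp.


P(X=7) = e^(-4) * 4^7 / 7!
≈ 0.01831563889 * 16384 / 5040
≈ 0.059540

0.059540


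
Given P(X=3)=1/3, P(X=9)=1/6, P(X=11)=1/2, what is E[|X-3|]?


E[|X-3|] = sum(g(x)*P(x))
= 0*1/3 + 6*1/6 + 8*1/2
= 5

5


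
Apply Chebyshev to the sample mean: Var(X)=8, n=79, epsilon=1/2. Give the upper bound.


Var(Xbar) = Var(X)/n = 8/79
Chebyshev: P(|Xbar-mu| >= 1/2) <= Var(Xbar)/(1/2)^2 = (8/79)/(1/4) = 32/79

32/79


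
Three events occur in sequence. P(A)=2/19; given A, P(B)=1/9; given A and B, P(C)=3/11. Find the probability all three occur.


P(A∩B∩C) = P(A) * P(B|A) * P(C|A∩B)
= 2/19 * 1/9 * 3/11
= 2/171 * 3/11 = 2/627

2/627


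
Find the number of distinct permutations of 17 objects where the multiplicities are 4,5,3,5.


17! = 355687428096000
Denominator: 4!=24 * 5!=120 * 3!=6 * 5!=120
Coefficient = 355687428096000 / 2073600 = 171531360

171531360


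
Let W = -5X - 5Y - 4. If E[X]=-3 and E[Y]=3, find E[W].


E[-5X - 5Y - 4] = -5*E[X] - 5*E[Y] - 4
= (-5)*(-3) + (-5)*(3) + (-4)
= 15 - 15 - 4 = -4

-4


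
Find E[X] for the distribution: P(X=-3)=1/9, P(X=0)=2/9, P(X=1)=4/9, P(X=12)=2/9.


E[X] = sum(x * P(x))
= -3*1/9 + 0*2/9 + 1*4/9 + 12*2/9
= 25/9

25/9


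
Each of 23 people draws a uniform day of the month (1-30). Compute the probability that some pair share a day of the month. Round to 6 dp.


P(all different) = prod((30-i)/30 for i=0..22) = 0.000006
P(at least one match) = 1 - 0.000006 = 0.999994

0.999994


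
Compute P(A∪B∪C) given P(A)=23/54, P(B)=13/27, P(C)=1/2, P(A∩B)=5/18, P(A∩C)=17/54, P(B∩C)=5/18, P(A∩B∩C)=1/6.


P(A∪B∪C) = P(A)+P(B)+P(C) - P(AB)-P(AC)-P(BC) + P(ABC)
= 23/54+13/27+1/2 - 5/18-17/54-5/18 + 1/6
= 19/27

19/27


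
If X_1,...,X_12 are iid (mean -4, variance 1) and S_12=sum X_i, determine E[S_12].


E[S_n] = n*E[X_1] = 12*-4 = -48

-48


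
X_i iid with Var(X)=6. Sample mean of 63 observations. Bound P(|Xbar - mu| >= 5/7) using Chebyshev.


Var(Xbar) = Var(X)/n = 6/63
Chebyshev: P(|Xbar-mu| >= 5/7) <= Var(Xbar)/(5/7)^2 = (2/21)/(25/49) = 14/75

14/75


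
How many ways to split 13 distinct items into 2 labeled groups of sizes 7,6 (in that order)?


13! = 6227020800
Denominator: 7!=5040 * 6!=720
Coefficient = 6227020800 / 3628800 = 1716

1716


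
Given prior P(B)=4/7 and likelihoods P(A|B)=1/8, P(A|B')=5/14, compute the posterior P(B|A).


P(A) = P(A|B)P(B) + P(A|B')P(B') = 1/8*4/7 + 5/14*3/7 = 11/49
P(B|A) = P(A|B)P(B)/P(A) = (1/14)/(11/49) = 7/22

7/22


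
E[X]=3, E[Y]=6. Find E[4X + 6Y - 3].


E[4X + 6Y - 3] = 4*E[X] + 6*E[Y] - 3
= (4)*(3) + (6)*(6) + (-3)
= 12 + 36 - 3 = 45

45


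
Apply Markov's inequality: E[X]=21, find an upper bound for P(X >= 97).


Markov: P(X >= a) <= E[X]/a
P(X >= 97) <= 21/97

21/97


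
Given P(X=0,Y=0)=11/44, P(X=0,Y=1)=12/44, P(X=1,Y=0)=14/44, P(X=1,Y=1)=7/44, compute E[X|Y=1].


P(Y=1) = 19/44
E[X|Y=1] = (0*12 + 1*7)/19 = 7/19

7/19


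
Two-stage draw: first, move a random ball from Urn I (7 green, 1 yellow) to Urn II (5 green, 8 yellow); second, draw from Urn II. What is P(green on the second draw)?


P(transfer green) = 7/8; P(transfer yellow) = 1/8
If green transferred: Urn II has 6 green of 14, so P(green|green moved) = 3/7
If yellow transferred: Urn II has 5 green of 14, so P(green|yellow moved) = 5/14
By total probability: P(green) = 7/8*3/7 + 1/8*5/14 = 47/112

47/112


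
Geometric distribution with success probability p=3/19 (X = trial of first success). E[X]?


For geometric (trials until first success), E[X] = 1/p = 1/(3/19) = 19/3

19/3


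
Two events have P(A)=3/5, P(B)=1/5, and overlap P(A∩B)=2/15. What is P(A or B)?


P(A∪B) = P(A) + P(B) - P(A∩B)
= 3/5 + 1/5 - 2/15 = 2/3

2/3


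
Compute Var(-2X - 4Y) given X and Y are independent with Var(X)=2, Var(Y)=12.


Independence => Cov(X,Y)=0
Var(-2X - 4Y) = (-2)^2*Var(X) + (-4)^2*Var(Y)
= 4*2 + 16*12 = 200

200


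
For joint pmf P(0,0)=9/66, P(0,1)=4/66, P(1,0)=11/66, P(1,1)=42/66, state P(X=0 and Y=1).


Read from table: P(X=0, Y=1) = 4/66 = 2/33

2/33


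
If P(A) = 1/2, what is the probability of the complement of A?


P(A') = 1 - P(A) = 1 - 1/2 = 1/2

1/2


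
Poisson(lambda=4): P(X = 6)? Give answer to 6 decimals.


P(X=6) = e^(-4) * 4^6 / 6!
≈ 0.01831563889 * 4096 / 720
≈ 0.104196

0.104196


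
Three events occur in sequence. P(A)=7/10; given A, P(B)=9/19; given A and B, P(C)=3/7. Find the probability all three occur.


P(A∩B∩C) = P(A) * P(B|A) * P(C|A∩B)
= 7/10 * 9/19 * 3/7
= 63/190 * 3/7 = 27/190

27/190


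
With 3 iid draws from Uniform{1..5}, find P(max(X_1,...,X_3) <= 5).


P(max <= 5) = P(all X_i <= 5) = (P(X_1 <= 5))^3
= (5/5)^3 = 1^3 = 1

1


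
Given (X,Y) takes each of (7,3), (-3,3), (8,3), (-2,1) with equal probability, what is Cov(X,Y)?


E[X]=5/2, E[Y]=5/2, E[XY]=17/2
Cov(X,Y) = E[XY] - E[X]E[Y] = 17/2 - 5/2*5/2 = 9/4

9/4


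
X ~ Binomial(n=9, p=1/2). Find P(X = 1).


P(X=1) = C(9,1) * p^1 * (1-p)^8
= 9 * 1/2 * 1/256
= 9/512

9/512


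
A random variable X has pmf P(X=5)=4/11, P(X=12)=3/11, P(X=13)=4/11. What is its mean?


E[X] = sum(x * P(x))
= 5*4/11 + 12*3/11 + 13*4/11
= 108/11

108/11


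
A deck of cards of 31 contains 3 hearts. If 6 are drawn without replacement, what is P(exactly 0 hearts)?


P(X=0) = C(3,0)*C(28,6) / C(31,6)
= 1*376740 / 736281
= 376740/736281 = 460/899

460/899


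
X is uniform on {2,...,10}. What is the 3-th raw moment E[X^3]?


E[X^3] = (1/9) * sum(x^3 for x=2..10)
= 3024/9 = 336

336


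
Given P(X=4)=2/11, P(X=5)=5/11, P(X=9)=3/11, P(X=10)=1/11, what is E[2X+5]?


E[2X+5] = sum(g(x)*P(x))
= 13*2/11 + 15*5/11 + 23*3/11 + 25*1/11
= 195/11

195/11


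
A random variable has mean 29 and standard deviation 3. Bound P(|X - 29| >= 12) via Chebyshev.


k = 12/3 = 4
Chebyshev: P(|X-mu| >= k*sigma) <= 1/k^2 = 1/4^2 = 1/16

1/16


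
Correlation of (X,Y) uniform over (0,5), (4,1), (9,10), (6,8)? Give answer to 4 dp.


Cov(X,Y) = 7.0000, Var(X) = 10.6875, Var(Y) = 11.5000
rho = Cov/(sqrt(VarX)*sqrt(VarY)) = 0.6314

0.6314


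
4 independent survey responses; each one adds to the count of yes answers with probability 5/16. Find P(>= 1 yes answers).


P(at least one) = 1 - P(none)
P(none) = (1 - 5/16)^4 = (11/16)^4 = 14641/65536
P(at least one) = 1 - 14641/65536 = 50895/65536

50895/65536


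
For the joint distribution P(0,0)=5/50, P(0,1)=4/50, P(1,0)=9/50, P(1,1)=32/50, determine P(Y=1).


P(Y=1) = P(0,1)+P(1,1) = 4/50 + 32/50 = 36/50 = 18/25

18/25


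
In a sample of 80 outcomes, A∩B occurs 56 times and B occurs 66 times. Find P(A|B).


P(A|B) = P(A∩B)/P(B) = (56/80)/(66/80) = 56/66 = 28/33

28/33


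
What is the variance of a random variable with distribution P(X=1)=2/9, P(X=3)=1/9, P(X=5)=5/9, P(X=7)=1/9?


E[X] = 37/9, E[X^2] = 185/9
Var(X) = E[X^2] - (E[X])^2 = 185/9 - (37/9)^2 = 296/81

296/81


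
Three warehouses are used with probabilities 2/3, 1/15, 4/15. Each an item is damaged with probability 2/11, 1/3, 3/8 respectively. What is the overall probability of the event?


P(A) = P(A|B1)P(B1) + P(A|B2)P(B2) + P(A|B3)P(B3)
= 2/11*2/3 + 1/3*1/15 + 3/8*4/15
= 4/33 + 1/45 + 1/10 = 241/990

241/990


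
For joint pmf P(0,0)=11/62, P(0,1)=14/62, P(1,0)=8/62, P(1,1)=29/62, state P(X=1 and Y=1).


Read from table: P(X=1, Y=1) = 29/62

29/62


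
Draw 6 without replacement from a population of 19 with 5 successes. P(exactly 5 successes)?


P(X=5) = C(5,5)*C(14,1) / C(19,6)
= 1*14 / 27132
= 14/27132 = 1/1938

1/1938


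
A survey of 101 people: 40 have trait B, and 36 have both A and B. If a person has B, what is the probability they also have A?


P(A|B) = P(A∩B)/P(B) = (36/101)/(40/101) = 36/40 = 9/10

9/10


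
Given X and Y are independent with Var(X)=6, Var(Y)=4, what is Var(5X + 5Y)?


Independence => Cov(X,Y)=0
Var(5X + 5Y) = 5^2*Var(X) + 5^2*Var(Y)
= 25*6 + 25*4 = 250

250


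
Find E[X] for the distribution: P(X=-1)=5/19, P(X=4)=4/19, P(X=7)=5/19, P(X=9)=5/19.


E[X] = sum(x * P(x))
= -1*5/19 + 4*4/19 + 7*5/19 + 9*5/19
= 91/19

91/19


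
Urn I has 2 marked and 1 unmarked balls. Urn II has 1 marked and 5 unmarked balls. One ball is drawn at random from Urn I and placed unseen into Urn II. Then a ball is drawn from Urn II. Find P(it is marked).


P(transfer marked) = 2/3; P(transfer unmarked) = 1/3
If marked transferred: Urn II has 2 marked of 7, so P(marked|marked moved) = 2/7
If unmarked transferred: Urn II has 1 marked of 7, so P(marked|unmarked moved) = 1/7
By total probability: P(marked) = 2/3*2/7 + 1/3*1/7 = 5/21

5/21


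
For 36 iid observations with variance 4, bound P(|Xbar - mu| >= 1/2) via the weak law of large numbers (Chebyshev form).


Var(Xbar) = Var(X)/n = 4/36
Chebyshev: P(|Xbar-mu| >= 1/2) <= Var(Xbar)/(1/2)^2 = (1/9)/(1/4) = 4/9

4/9


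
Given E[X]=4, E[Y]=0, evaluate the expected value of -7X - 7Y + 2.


E[-7X - 7Y + 2] = -7*E[X] - 7*E[Y] + 2
= (-7)*(4) + (-7)*(0) + (2)
= -28 + 0 + 2 = -26

-26


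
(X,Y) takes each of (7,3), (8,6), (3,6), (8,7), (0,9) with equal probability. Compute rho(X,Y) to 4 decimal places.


Cov(X,Y) = -3.6400, Var(X) = 10.1600, Var(Y) = 3.7600
rho = Cov/(sqrt(VarX)*sqrt(VarY)) = -0.5889

-0.5889


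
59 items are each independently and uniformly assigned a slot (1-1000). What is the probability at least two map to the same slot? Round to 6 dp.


P(all different) = prod((1000-i)/1000 for i=0..58) = 0.174579
P(at least one match) = 1 - 0.174579 = 0.825421

0.825421


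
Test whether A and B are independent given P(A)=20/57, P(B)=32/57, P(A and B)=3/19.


P(A)*P(B) = 20/57*32/57 = 640/3249
P(A∩B) = 3/19 != 640/3249, so not independent

No, A and B are not independent


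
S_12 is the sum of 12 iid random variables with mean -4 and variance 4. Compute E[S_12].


E[S_n] = n*E[X_1] = 12*-4 = -48

-48


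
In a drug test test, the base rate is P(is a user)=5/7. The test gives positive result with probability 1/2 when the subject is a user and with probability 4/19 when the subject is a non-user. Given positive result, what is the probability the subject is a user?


P(A) = P(A|B)P(B) + P(A|B')P(B') = 1/2*5/7 + 4/19*2/7 = 111/266
P(B|A) = P(A|B)P(B)/P(A) = (5/14)/(111/266) = 95/111

95/111


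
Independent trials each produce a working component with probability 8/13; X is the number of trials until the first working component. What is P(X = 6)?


P(X=6) = (1-p)^5 * p = (5/13)^5 * 8/13
= 3125/371293 * 8/13 = 25000/4826809

25000/4826809


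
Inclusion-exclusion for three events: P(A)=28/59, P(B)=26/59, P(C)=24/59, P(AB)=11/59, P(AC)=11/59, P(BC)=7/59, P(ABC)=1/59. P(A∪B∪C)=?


P(A∪B∪C) = P(A)+P(B)+P(C) - P(AB)-P(AC)-P(BC) + P(ABC)
= 28/59+26/59+24/59 - 11/59-11/59-7/59 + 1/59
= 50/59

50/59


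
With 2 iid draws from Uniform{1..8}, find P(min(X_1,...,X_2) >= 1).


P(min >= 1) = P(all X_i >= 1) = (P(X_1 >= 1))^2
= (8/8)^2 = 1^2 = 1

1


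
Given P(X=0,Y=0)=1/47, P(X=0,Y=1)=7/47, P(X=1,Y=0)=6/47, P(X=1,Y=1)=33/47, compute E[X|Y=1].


P(Y=1) = 40/47
E[X|Y=1] = (0*7 + 1*33)/40 = 33/40

33/40


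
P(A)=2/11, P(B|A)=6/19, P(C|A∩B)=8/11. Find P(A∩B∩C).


P(A∩B∩C) = P(A) * P(B|A) * P(C|A∩B)
= 2/11 * 6/19 * 8/11
= 12/209 * 8/11 = 96/2299

96/2299


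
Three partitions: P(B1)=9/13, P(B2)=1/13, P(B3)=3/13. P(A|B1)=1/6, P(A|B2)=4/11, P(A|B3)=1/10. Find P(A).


P(A) = P(A|B1)P(B1) + P(A|B2)P(B2) + P(A|B3)P(B3)
= 1/6*9/13 + 4/11*1/13 + 1/10*3/13
= 3/26 + 4/143 + 3/130 = 119/715

119/715


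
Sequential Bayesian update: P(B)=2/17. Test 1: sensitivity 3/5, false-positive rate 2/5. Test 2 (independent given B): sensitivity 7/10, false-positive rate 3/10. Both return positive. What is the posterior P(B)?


After test 1: P(+) = 3/5*2/17 + 2/5*15/17 = 36/85
P(B|+) = (6/85)/(36/85) = 1/6
After test 2 (use post1 as new prior): P(+) = 7/10*1/6 + 3/10*5/6 = 11/30
P(B|+,+) = (7/60)/(11/30) = 7/22

7/22


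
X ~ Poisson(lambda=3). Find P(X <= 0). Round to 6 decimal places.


P(X<=0) = e^(-3)*3^0/0!
≈ 0.0497870684
≈ 0.049787

0.049787


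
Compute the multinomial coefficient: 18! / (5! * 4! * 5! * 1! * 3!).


18! = 6402373705728000
Denominator: 5!=120 * 4!=24 * 5!=120 * 1!=1 * 3!=6
Coefficient = 6402373705728000 / 2073600 = 3087564480

3087564480


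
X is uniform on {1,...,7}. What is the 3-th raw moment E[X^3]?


E[X^3] = (1/7) * sum(x^3 for x=1..7)
= 784/7 = 112

112


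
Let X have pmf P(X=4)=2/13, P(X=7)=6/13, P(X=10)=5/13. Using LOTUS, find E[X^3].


E[X^3] = sum(g(x)*P(x))
= 64*2/13 + 343*6/13 + 1000*5/13
= 7186/13

7186/13


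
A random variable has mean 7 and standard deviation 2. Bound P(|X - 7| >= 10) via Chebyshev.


k = 10/2 = 5
Chebyshev: P(|X-mu| >= k*sigma) <= 1/k^2 = 1/5^2 = 1/25

1/25


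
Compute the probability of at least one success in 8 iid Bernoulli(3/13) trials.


P(at least one) = 1 - P(none)
P(none) = (1 - 3/13)^8 = (10/13)^8 = 100000000/815730721
P(at least one) = 1 - 100000000/815730721 = 715730721/815730721

715730721/815730721


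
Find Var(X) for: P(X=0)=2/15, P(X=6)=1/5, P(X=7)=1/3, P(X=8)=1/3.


E[X] = 31/5, E[X^2] = 673/15
Var(X) = E[X^2] - (E[X])^2 = 673/15 - (31/5)^2 = 482/75

482/75


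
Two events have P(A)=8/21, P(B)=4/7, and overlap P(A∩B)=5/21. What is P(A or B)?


P(A∪B) = P(A) + P(B) - P(A∩B)
= 8/21 + 4/7 - 5/21 = 5/7

5/7


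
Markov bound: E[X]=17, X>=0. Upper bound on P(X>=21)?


Markov: P(X >= a) <= E[X]/a
P(X >= 21) <= 17/21

17/21


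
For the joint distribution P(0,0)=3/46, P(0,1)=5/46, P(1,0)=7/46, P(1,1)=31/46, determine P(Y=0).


P(Y=0) = P(0,0)+P(1,0) = 3/46 + 7/46 = 10/46 = 5/23

5/23


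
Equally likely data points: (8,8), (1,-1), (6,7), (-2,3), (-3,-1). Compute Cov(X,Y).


E[X]=2, E[Y]=16/5, E[XY]=102/5
Cov(X,Y) = E[XY] - E[X]E[Y] = 102/5 - 2*16/5 = 14

14


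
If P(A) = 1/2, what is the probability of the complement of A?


P(A') = 1 - P(A) = 1 - 1/2 = 1/2

1/2


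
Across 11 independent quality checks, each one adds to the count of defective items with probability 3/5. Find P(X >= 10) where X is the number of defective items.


P(X>=10) = P(X=10) + P(X=11)
= 1299078/48828125 + 177147/48828125
= 59049/1953125

59049/1953125
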